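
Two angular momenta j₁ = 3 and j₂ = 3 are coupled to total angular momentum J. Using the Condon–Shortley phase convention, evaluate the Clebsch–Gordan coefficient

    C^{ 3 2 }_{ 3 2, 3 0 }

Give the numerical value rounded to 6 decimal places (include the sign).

-0.408248

triangle: 3!*3!*3!/10! = 216/3628800
(j±m)!: 5!*1!*3!*3!*5!*1! = 518400
prefactor² = (2J+1)*Δ*N² = 216
  k=0: +1/(0!*3!*1!*3!*2!*0!) = 1/72
  k=1: −1/(1!*2!*0!*2!*3!*1!) = -1/24
Σ = -1/36  ⇒  CG² = 216*(-1/36)² = 1/6
CG = −√(1/6) = -0.408248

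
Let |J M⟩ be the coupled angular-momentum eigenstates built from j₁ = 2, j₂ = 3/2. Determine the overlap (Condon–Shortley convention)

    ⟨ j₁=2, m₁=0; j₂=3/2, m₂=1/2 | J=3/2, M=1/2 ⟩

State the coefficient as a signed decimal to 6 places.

√[4·2!2!1!/6! · 2!2!2!1!2!1!] = √(16/45)
  +(−1)^1/∏(1,1,1,1,1,0)! = -1  (running -1)
  +(−1)^2/∏(2,0,0,0,2,1)! = 1/4  (running -3/4)
⟨..|..⟩ = √(16/45)·(-3/4) = -0.447214

−√(1/5) ≈ -0.447214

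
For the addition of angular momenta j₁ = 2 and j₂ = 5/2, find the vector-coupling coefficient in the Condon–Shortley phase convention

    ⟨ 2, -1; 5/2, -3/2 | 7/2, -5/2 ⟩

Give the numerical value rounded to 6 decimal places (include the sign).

+0.125988

triangle: 1!·3!·4!/9! = 144/362880
(j±m)!: 1!·3!·1!·4!·1!·6! = 103680
prefactor² = (2J+1)·Δ·N² = 2304/7
  k=0: +1/(0!·1!·3!·1!·0!·3!) = 1/36
  k=1: −1/(1!·0!·2!·0!·1!·4!) = -1/48
Σ = 1/144  ⇒  CG² = 2304/7·1/144² = 1/63
CG = +√(1/63) = +0.125988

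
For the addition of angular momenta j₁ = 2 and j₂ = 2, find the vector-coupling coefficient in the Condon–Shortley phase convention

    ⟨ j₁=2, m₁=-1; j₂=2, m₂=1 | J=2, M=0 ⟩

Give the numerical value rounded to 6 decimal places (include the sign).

+0.267261

√[5·2!2!2!/7! · 1!3!3!1!2!2!] = √(8/7)
  +(−1)^1/∏(1,1,2,2,0,0)! = -1/4  (running -1/4)
  +(−1)^2/∏(2,0,1,1,1,1)! = 1/2  (running 1/4)
⟨..|..⟩ = √(8/7)·(1/4) = +0.267261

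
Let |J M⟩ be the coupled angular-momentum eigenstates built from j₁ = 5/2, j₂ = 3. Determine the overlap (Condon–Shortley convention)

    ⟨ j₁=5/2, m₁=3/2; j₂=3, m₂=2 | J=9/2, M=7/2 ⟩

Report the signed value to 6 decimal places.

−√(1/99) ≈ -0.100504

triangle: 1!·4!·5!/11! = 2880/39916800
(j±m)!: 4!·1!·5!·1!·8!·1! = 116121600
prefactor² = (2J+1)·Δ·N² = 921600/11
  k=0: +1/(0!·1!·1!·5!·3!·0!) = 1/720
  k=1: −1/(1!·0!·0!·4!·4!·1!) = -1/576
Σ = -1/2880  ⇒  CG² = 921600/11·(-1/2880)² = 1/99
CG = −√(1/99) = -0.100504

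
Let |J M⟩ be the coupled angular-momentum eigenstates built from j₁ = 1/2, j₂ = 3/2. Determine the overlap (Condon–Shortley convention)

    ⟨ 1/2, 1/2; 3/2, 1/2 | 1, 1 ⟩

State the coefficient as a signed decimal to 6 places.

+0.500000

triangle: 1!*0!*2!/4! = 2/24
(j±m)!: 1!*0!*2!*1!*2!*0! = 4
prefactor² = (2J+1)*Δ*N² = 1
  k=0: +1/(0!*1!*0!*2!*0!*0!) = 1/2
Σ = 1/2  ⇒  CG² = 1*1/2² = 1/4
CG = +√(1/4) = +0.500000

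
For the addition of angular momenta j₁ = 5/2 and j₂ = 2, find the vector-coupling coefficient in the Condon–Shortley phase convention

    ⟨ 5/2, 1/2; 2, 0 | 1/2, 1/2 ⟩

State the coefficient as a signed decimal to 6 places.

triangle: 4!·1!·0!/6! = 24/720
(j±m)!: 3!·2!·2!·2!·1!·0! = 48
prefactor² = (2J+1)·Δ·N² = 16/5
  k=2: +1/(2!·2!·0!·0!·1!·0!) = 1/4
Σ = 1/4  ⇒  CG² = 16/5·1/4² = 1/5
CG = +√(1/5) = +0.447214

+0.447214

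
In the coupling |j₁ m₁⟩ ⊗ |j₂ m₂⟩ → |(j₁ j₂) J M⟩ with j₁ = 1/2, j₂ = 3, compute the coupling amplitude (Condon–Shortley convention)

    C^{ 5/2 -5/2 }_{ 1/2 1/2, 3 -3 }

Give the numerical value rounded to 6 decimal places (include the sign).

triangle: 1!*0!*5!/7! = 120/5040
(j±m)!: 1!*0!*0!*6!*0!*5! = 86400
prefactor² = (2J+1)*Δ*N² = 86400/7
  k=0: +1/(0!*1!*0!*0!*0!*5!) = 1/120
Σ = 1/120  ⇒  CG² = 86400/7*1/120² = 6/7
CG = +√(6/7) = +0.925820

+0.925820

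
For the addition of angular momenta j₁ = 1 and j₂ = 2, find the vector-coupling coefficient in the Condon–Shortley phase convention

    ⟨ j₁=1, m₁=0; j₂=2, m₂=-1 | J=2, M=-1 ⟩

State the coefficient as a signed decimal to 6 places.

+0.408248  (= +√(1/6))

√[5·1!1!3!/6! · 1!1!1!3!1!3!] = √(3/2)
  +(−1)^0/∏(0,1,1,1,0,2)! = 1/2  (running 1/2)
  +(−1)^1/∏(1,0,0,0,1,3)! = -1/6  (running 1/3)
⟨..|..⟩ = √(3/2)·(1/3) = +0.408248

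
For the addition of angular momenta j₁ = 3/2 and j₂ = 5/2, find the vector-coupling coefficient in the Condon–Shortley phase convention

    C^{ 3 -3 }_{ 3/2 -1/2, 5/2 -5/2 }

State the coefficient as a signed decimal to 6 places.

+√(5/8) = +0.790569

j₁+j₂−J=1  J+j₁−j₂=2  J−j₁+j₂=4  j₁+j₂+J+1=8
(j₁±m₁, j₂±m₂, J±M) = (1,2,0,5,0,6)
P² = 1440
sum k=0..0:
  [0] +1/48 = 1/48
S = 1/48
C² = P²·S² = 5/8 ; C = +0.790569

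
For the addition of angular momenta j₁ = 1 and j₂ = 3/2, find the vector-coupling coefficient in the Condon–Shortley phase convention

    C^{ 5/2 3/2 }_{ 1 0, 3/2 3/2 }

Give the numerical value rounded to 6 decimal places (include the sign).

√[6·0!2!3!/6! · 1!1!3!0!4!1!] = √(72/5)
  +(−1)^0/∏(0,0,1,3,1,0)! = 1/6  (running 1/6)
⟨..|..⟩ = √(72/5)·(1/6) = +0.632456

+√(2/5) ≈ +0.632456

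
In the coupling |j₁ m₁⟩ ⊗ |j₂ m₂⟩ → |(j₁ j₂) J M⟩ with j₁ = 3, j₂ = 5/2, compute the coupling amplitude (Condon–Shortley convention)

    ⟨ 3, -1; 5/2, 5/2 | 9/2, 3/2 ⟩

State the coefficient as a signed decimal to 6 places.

√[10·1!5!4!/11! · 2!4!5!0!6!3!] = √(1382400/77)
  +(−1)^1/∏(1,0,3,4,2,0)! = -1/288  (running -1/288)
⟨..|..⟩ = √(1382400/77)·(-1/288) = -0.465242

−√(50/231) = -0.465242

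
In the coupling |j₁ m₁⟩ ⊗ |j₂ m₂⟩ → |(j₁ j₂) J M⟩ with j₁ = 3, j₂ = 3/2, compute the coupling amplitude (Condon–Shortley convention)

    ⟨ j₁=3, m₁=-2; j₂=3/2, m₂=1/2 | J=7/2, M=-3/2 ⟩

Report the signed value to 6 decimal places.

√[8·1!5!2!/9! · 1!5!2!1!2!5!] = √(6400/21)
  +(−1)^0/∏(0,1,5,2,0,0)! = 1/240  (running 1/240)
  +(−1)^1/∏(1,0,4,1,1,1)! = -1/24  (running -3/80)
⟨..|..⟩ = √(6400/21)·(-3/80) = -0.654654

−√(3/7) = -0.654654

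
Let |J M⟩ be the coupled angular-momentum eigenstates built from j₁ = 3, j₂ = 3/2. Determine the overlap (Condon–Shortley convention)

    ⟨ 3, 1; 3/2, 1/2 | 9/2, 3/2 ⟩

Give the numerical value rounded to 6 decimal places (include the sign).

+√(15/28) ≈ +0.731925

triangle: 0!·6!·3!/10! = 4320/3628800
(j±m)!: 4!·2!·2!·1!·6!·3! = 414720
prefactor² = (2J+1)·Δ·N² = 34560/7
  k=0: +1/(0!·0!·2!·2!·4!·1!) = 1/96
Σ = 1/96  ⇒  CG² = 34560/7·1/96² = 15/28
CG = +√(15/28) = +0.731925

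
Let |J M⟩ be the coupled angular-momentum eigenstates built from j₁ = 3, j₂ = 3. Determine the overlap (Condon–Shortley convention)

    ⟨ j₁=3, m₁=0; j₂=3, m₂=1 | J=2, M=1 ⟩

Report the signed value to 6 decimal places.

+√(1/42) = +0.154303

triangle: 4!*2!*2!/9! = 96/362880
(j±m)!: 3!*3!*4!*2!*3!*1! = 10368
prefactor² = (2J+1)*Δ*N² = 96/7
  k=2: +1/(2!*2!*1!*2!*1!*0!) = 1/8
  k=3: −1/(3!*1!*0!*1!*2!*1!) = -1/12
Σ = 1/24  ⇒  CG² = 96/7*1/24² = 1/42
CG = +√(1/42) = +0.154303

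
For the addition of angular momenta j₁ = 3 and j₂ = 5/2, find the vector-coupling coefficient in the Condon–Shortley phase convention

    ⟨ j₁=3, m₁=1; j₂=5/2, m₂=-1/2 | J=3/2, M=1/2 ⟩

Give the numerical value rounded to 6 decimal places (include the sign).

j₁+j₂−J=4  J+j₁−j₂=2  J−j₁+j₂=1  j₁+j₂+J+1=8
(j₁±m₁, j₂±m₂, J±M) = (4,2,2,3,2,1)
P² = 192/35
sum k=1..2:
  [1] −1/6 = -1/6
  [2] +1/8 = 1/8
S = -1/24
C² = P²·S² = 1/105 ; C = -0.097590

−√(1/105) ≈ -0.097590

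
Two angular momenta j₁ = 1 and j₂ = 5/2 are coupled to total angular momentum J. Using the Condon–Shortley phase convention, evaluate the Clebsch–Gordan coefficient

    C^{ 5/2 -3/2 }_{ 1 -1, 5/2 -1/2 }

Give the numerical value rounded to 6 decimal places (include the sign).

−√(16/35) ≈ -0.676123

triangle: 1!×1!×4!/7! = 24/5040
(j±m)!: 0!×2!×2!×3!×1!×4! = 576
prefactor² = (2J+1)×Δ×N² = 576/35
  k=1: −1/(1!×0!×1!×1!×0!×3!) = -1/6
Σ = -1/6  ⇒  CG² = 576/35×(-1/6)² = 16/35
CG = −√(16/35) = -0.676123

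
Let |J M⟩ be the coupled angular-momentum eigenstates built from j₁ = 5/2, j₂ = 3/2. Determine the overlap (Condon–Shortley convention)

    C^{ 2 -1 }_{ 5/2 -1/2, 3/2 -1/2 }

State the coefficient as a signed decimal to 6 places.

−√(25/84) = -0.545545

j₁+j₂−J=2  J+j₁−j₂=3  J−j₁+j₂=1  j₁+j₂+J+1=7
(j₁±m₁, j₂±m₂, J±M) = (2,3,1,2,1,3)
P² = 12/7
sum k=0..1:
  [0] +1/12 = 1/12
  [1] −1/2 = -1/2
S = -5/12
C² = P²·S² = 25/84 ; C = -0.545545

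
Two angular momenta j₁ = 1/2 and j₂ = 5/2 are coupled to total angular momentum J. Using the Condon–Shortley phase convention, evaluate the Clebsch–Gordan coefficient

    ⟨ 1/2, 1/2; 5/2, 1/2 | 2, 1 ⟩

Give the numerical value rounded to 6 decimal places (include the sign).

+√(1/3) = +0.577350

triangle: 1!×0!×4!/6! = 24/720
(j±m)!: 1!×0!×3!×2!×3!×1! = 72
prefactor² = (2J+1)×Δ×N² = 12
  k=0: +1/(0!×1!×0!×3!×0!×1!) = 1/6
Σ = 1/6  ⇒  CG² = 12×1/6² = 1/3
CG = +√(1/3) = +0.577350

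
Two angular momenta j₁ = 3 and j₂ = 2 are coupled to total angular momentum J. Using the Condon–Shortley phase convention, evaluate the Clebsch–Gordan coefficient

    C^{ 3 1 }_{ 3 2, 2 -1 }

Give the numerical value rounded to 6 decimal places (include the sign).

j₁+j₂−J=2  J+j₁−j₂=4  J−j₁+j₂=2  j₁+j₂+J+1=9
(j₁±m₁, j₂±m₂, J±M) = (5,1,1,3,4,2)
P² = 64
sum k=0..1:
  [0] +1/12 = 1/12
  [1] −1/48 = -1/48
S = 1/16
C² = P²·S² = 1/4 ; C = +0.500000

+√(1/4) ≈ +0.500000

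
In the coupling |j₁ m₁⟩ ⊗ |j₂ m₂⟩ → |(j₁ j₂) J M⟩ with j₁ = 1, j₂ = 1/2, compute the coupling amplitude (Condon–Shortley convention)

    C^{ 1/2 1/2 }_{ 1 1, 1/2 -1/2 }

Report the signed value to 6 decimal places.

+√(2/3) ≈ +0.816497

j₁+j₂−J=1  J+j₁−j₂=1  J−j₁+j₂=0  j₁+j₂+J+1=3
(j₁±m₁, j₂±m₂, J±M) = (2,0,0,1,1,0)
P² = 2/3
sum k=0..0:
  [0] +1/1 = 1
S = 1
C² = P²·S² = 2/3 ; C = +0.816497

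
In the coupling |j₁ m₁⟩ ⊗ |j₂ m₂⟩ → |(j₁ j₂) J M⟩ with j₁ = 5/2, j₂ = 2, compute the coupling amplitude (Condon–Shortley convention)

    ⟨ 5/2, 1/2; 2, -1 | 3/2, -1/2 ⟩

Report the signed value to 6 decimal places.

-0.487950

triangle: 3!×2!×1!/7! = 12/5040
(j±m)!: 3!×2!×1!×3!×1!×2! = 144
prefactor² = (2J+1)×Δ×N² = 48/35
  k=0: +1/(0!×3!×2!×1!×0!×0!) = 1/12
  k=1: −1/(1!×2!×1!×0!×1!×1!) = -1/2
Σ = -5/12  ⇒  CG² = 48/35×(-5/12)² = 5/21
CG = −√(5/21) = -0.487950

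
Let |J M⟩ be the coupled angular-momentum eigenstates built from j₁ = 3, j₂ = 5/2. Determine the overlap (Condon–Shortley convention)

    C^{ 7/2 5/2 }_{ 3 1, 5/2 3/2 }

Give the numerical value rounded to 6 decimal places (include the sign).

−√(10/63) ≈ -0.398410

triangle: 2!×4!×3!/10! = 288/3628800
(j±m)!: 4!×2!×4!×1!×6!×1! = 829440
prefactor² = (2J+1)×Δ×N² = 18432/35
  k=1: −1/(1!×1!×1!×3!×3!×0!) = -1/36
  k=2: +1/(2!×0!×0!×2!×4!×1!) = 1/96
Σ = -5/288  ⇒  CG² = 18432/35×(-5/288)² = 10/63
CG = −√(10/63) = -0.398410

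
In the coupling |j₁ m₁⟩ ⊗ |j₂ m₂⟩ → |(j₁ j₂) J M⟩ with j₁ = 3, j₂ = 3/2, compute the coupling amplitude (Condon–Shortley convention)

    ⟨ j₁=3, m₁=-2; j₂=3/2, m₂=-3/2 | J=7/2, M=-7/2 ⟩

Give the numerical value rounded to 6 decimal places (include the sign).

j₁+j₂−J=1  J+j₁−j₂=5  J−j₁+j₂=2  j₁+j₂+J+1=9
(j₁±m₁, j₂±m₂, J±M) = (1,5,0,3,0,7)
P² = 19200
sum k=0..0:
  [0] +1/240 = 1/240
S = 1/240
C² = P²·S² = 1/3 ; C = +0.577350

+√(1/3) = +0.577350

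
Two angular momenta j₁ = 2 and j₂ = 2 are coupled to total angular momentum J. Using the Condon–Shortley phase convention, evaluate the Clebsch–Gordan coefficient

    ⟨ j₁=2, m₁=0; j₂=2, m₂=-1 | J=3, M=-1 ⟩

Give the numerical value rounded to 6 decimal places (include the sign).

+0.447214

triangle: 1!×3!×3!/8! = 36/40320
(j±m)!: 2!×2!×1!×3!×2!×4! = 1152
prefactor² = (2J+1)×Δ×N² = 36/5
  k=0: +1/(0!×1!×2!×1!×1!×2!) = 1/4
  k=1: −1/(1!×0!×1!×0!×2!×3!) = -1/12
Σ = 1/6  ⇒  CG² = 36/5×1/6² = 1/5
CG = +√(1/5) = +0.447214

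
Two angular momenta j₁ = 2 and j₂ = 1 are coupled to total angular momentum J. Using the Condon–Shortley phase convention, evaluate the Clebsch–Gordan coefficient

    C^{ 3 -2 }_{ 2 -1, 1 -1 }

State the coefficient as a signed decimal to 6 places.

+√(2/3) ≈ +0.816497

j₁+j₂−J=0  J+j₁−j₂=4  J−j₁+j₂=2  j₁+j₂+J+1=7
(j₁±m₁, j₂±m₂, J±M) = (1,3,0,2,1,5)
P² = 96
sum k=0..0:
  [0] +1/12 = 1/12
S = 1/12
C² = P²·S² = 2/3 ; C = +0.816497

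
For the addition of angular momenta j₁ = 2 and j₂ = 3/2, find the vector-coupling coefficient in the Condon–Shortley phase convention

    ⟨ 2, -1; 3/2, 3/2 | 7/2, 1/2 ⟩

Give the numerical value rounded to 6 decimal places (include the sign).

+0.338062

j₁+j₂−J=0  J+j₁−j₂=4  J−j₁+j₂=3  j₁+j₂+J+1=8
(j₁±m₁, j₂±m₂, J±M) = (1,3,3,0,4,3)
P² = 5184/35
sum k=0..0:
  [0] +1/36 = 1/36
S = 1/36
C² = P²·S² = 4/35 ; C = +0.338062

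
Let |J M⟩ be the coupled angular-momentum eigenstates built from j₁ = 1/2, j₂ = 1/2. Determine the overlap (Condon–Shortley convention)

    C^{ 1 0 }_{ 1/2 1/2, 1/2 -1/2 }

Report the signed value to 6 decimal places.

j₁+j₂−J=0  J+j₁−j₂=1  J−j₁+j₂=1  j₁+j₂+J+1=3
(j₁±m₁, j₂±m₂, J±M) = (1,0,0,1,1,1)
P² = 1/2
sum k=0..0:
  [0] +1/1 = 1
S = 1
C² = P²·S² = 1/2 ; C = +0.707107

+√(1/2) ≈ +0.707107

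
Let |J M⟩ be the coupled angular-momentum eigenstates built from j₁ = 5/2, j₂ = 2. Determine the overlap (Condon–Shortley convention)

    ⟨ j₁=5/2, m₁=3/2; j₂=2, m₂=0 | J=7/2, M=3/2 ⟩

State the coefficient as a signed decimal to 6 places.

+√(2/7) = +0.534522

triangle: 1!×4!×3!/9! = 144/362880
(j±m)!: 4!×1!×2!×2!×5!×2! = 23040
prefactor² = (2J+1)×Δ×N² = 512/7
  k=0: +1/(0!×1!×1!×2!×3!×1!) = 1/12
  k=1: −1/(1!×0!×0!×1!×4!×2!) = -1/48
Σ = 1/16  ⇒  CG² = 512/7×1/16² = 2/7
CG = +√(2/7) = +0.534522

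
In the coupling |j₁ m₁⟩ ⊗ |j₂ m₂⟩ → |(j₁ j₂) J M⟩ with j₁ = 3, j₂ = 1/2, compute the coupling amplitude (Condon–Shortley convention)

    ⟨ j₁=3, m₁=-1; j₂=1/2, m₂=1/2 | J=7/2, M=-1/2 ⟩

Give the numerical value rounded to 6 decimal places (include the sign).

+0.654654  (= +√(3/7))

√[8·0!6!1!/8! · 2!4!1!0!3!4!] = √(6912/7)
  +(−1)^0/∏(0,0,4,1,2,0)! = 1/48  (running 1/48)
⟨..|..⟩ = √(6912/7)·(1/48) = +0.654654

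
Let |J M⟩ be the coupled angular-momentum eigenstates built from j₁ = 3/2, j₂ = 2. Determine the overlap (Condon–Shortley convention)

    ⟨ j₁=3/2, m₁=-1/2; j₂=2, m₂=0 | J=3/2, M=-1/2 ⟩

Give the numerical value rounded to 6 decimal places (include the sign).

√[4·2!1!2!/6! · 1!2!2!2!1!2!] = √(16/45)
  +(−1)^1/∏(1,1,1,1,0,1)! = -1  (running -1)
  +(−1)^2/∏(2,0,0,0,1,2)! = 1/4  (running -3/4)
⟨..|..⟩ = √(16/45)·(-3/4) = -0.447214

-0.447214  (= −√(1/5))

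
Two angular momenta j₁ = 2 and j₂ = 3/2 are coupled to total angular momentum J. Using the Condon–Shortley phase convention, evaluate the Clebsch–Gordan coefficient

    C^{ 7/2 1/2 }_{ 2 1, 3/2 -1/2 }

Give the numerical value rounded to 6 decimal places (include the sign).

+√(12/35) = +0.585540

√[8·0!4!3!/8! · 3!1!1!2!4!3!] = √(1728/35)
  +(−1)^0/∏(0,0,1,1,3,2)! = 1/12  (running 1/12)
⟨..|..⟩ = √(1728/35)·(1/12) = +0.585540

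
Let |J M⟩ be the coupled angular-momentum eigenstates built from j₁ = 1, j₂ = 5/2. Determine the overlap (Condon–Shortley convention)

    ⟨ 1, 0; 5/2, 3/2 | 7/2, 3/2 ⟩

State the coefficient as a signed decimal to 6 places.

triangle: 0!×2!×5!/8! = 240/40320
(j±m)!: 1!×1!×4!×1!×5!×2! = 5760
prefactor² = (2J+1)×Δ×N² = 1920/7
  k=0: +1/(0!×0!×1!×4!×1!×1!) = 1/24
Σ = 1/24  ⇒  CG² = 1920/7×1/24² = 10/21
CG = +√(10/21) = +0.690066

+0.690066  (= +√(10/21))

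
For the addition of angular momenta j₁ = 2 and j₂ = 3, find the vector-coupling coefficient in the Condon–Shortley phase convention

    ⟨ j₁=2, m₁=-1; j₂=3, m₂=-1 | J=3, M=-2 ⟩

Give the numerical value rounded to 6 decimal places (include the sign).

j₁+j₂−J=2  J+j₁−j₂=2  J−j₁+j₂=4  j₁+j₂+J+1=9
(j₁±m₁, j₂±m₂, J±M) = (1,3,2,4,1,5)
P² = 64
sum k=1..2:
  [1] −1/12 = -1/12
  [2] +1/48 = 1/48
S = -1/16
C² = P²·S² = 1/4 ; C = -0.500000

-0.500000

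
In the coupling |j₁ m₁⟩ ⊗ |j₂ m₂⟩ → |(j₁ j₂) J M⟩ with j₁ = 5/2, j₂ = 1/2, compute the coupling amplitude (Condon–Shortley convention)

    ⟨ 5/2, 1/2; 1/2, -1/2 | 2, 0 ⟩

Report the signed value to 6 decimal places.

+√(1/2) = +0.707107

triangle: 1!*4!*0!/6! = 24/720
(j±m)!: 3!*2!*0!*1!*2!*2! = 48
prefactor² = (2J+1)*Δ*N² = 8
  k=0: +1/(0!*1!*2!*0!*2!*0!) = 1/4
Σ = 1/4  ⇒  CG² = 8*1/4² = 1/2
CG = +√(1/2) = +0.707107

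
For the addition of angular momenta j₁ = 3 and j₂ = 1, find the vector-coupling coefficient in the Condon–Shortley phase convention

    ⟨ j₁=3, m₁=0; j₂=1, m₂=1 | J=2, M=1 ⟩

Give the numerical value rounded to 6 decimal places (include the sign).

j₁+j₂−J=2  J+j₁−j₂=4  J−j₁+j₂=0  j₁+j₂+J+1=7
(j₁±m₁, j₂±m₂, J±M) = (3,3,2,0,3,1)
P² = 144/7
sum k=2..2:
  [2] +1/12 = 1/12
S = 1/12
C² = P²·S² = 1/7 ; C = +0.377964

+0.377964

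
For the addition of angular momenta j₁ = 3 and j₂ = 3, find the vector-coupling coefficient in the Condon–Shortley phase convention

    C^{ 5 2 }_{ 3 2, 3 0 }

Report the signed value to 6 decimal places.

+√(1/3) = +0.577350

j₁+j₂−J=1  J+j₁−j₂=5  J−j₁+j₂=5  j₁+j₂+J+1=12
(j₁±m₁, j₂±m₂, J±M) = (5,1,3,3,7,3)
P² = 43200
sum k=0..1:
  [0] +1/288 = 1/288
  [1] −1/1440 = -1/1440
S = 1/360
C² = P²·S² = 1/3 ; C = +0.577350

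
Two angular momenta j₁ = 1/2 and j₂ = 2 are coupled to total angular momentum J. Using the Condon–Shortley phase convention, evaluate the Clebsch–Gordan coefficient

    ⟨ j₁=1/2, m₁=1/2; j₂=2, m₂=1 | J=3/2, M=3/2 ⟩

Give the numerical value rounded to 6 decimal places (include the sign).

+√(1/5) = +0.447214

j₁+j₂−J=1  J+j₁−j₂=0  J−j₁+j₂=3  j₁+j₂+J+1=5
(j₁±m₁, j₂±m₂, J±M) = (1,0,3,1,3,0)
P² = 36/5
sum k=0..0:
  [0] +1/6 = 1/6
S = 1/6
C² = P²·S² = 1/5 ; C = +0.447214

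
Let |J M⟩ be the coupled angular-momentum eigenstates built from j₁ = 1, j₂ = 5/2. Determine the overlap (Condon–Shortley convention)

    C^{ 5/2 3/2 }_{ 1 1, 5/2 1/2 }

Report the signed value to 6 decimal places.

+0.676123

√[6·1!1!4!/7! · 2!0!3!2!4!1!] = √(576/35)
  +(−1)^0/∏(0,1,0,3,1,1)! = 1/6  (running 1/6)
⟨..|..⟩ = √(576/35)·(1/6) = +0.676123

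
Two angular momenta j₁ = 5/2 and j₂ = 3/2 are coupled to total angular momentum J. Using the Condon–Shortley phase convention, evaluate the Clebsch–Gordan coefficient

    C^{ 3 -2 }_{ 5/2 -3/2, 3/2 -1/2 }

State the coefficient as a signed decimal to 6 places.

triangle: 1!×4!×2!/8! = 48/40320
(j±m)!: 1!×4!×1!×2!×1!×5! = 5760
prefactor² = (2J+1)×Δ×N² = 48
  k=0: +1/(0!×1!×4!×1!×0!×1!) = 1/24
  k=1: −1/(1!×0!×3!×0!×1!×2!) = -1/12
Σ = -1/24  ⇒  CG² = 48×(-1/24)² = 1/12
CG = −√(1/12) = -0.288675

-0.288675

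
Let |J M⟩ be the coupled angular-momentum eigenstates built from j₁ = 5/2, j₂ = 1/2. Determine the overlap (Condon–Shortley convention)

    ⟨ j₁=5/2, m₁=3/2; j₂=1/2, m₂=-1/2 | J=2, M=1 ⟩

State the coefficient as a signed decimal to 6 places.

triangle: 1!*4!*0!/6! = 24/720
(j±m)!: 4!*1!*0!*1!*3!*1! = 144
prefactor² = (2J+1)*Δ*N² = 24
  k=0: +1/(0!*1!*1!*0!*3!*0!) = 1/6
Σ = 1/6  ⇒  CG² = 24*1/6² = 2/3
CG = +√(2/3) = +0.816497

+0.816497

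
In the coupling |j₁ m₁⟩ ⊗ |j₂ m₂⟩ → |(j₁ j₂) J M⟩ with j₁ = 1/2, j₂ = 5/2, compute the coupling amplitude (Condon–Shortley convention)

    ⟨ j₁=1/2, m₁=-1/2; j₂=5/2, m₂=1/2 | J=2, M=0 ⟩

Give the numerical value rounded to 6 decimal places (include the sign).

−√(1/2) = -0.707107

j₁+j₂−J=1  J+j₁−j₂=0  J−j₁+j₂=4  j₁+j₂+J+1=6
(j₁±m₁, j₂±m₂, J±M) = (0,1,3,2,2,2)
P² = 8
sum k=1..1:
  [1] −1/4 = -1/4
S = -1/4
C² = P²·S² = 1/2 ; C = -0.707107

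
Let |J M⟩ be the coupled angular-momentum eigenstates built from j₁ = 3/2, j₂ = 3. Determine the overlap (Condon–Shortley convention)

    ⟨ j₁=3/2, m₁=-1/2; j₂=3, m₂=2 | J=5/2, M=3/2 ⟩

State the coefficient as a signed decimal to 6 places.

+0.267261

j₁+j₂−J=2  J+j₁−j₂=1  J−j₁+j₂=4  j₁+j₂+J+1=8
(j₁±m₁, j₂±m₂, J±M) = (1,2,5,1,4,1)
P² = 288/7
sum k=1..2:
  [1] −1/24 = -1/24
  [2] +1/12 = 1/12
S = 1/24
C² = P²·S² = 1/14 ; C = +0.267261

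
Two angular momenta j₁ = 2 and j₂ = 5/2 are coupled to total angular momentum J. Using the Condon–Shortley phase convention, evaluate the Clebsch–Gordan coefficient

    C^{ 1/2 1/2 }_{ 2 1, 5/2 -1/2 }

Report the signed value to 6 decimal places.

j₁+j₂−J=4  J+j₁−j₂=0  J−j₁+j₂=1  j₁+j₂+J+1=6
(j₁±m₁, j₂±m₂, J±M) = (3,1,2,3,1,0)
P² = 24/5
sum k=1..1:
  [1] −1/6 = -1/6
S = -1/6
C² = P²·S² = 2/15 ; C = -0.365148

-0.365148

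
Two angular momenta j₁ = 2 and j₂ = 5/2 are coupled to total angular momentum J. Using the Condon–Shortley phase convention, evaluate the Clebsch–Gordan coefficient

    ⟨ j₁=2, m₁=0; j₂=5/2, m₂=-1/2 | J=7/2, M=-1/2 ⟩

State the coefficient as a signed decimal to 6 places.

+√(4/105) ≈ +0.195180

√[8·1!3!4!/9! · 2!2!2!3!3!4!] = √(768/35)
  +(−1)^0/∏(0,1,2,2,1,2)! = 1/8  (running 1/8)
  +(−1)^1/∏(1,0,1,1,2,3)! = -1/12  (running 1/24)
⟨..|..⟩ = √(768/35)·(1/24) = +0.195180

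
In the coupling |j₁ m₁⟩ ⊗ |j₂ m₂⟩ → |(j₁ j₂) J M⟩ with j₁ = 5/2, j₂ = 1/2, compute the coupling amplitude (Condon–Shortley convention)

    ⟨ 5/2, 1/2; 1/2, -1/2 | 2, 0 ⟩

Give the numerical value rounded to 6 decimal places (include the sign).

j₁+j₂−J=1  J+j₁−j₂=4  J−j₁+j₂=0  j₁+j₂+J+1=6
(j₁±m₁, j₂±m₂, J±M) = (3,2,0,1,2,2)
P² = 8
sum k=0..0:
  [0] +1/4 = 1/4
S = 1/4
C² = P²·S² = 1/2 ; C = +0.707107

+0.707107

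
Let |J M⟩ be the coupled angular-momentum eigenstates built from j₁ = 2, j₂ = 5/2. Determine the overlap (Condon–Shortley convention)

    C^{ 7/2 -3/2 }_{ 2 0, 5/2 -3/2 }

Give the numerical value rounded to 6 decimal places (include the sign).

j₁+j₂−J=1  J+j₁−j₂=3  J−j₁+j₂=4  j₁+j₂+J+1=9
(j₁±m₁, j₂±m₂, J±M) = (2,2,1,4,2,5)
P² = 512/7
sum k=0..1:
  [0] +1/12 = 1/12
  [1] −1/48 = -1/48
S = 1/16
C² = P²·S² = 2/7 ; C = +0.534522

+√(2/7) ≈ +0.534522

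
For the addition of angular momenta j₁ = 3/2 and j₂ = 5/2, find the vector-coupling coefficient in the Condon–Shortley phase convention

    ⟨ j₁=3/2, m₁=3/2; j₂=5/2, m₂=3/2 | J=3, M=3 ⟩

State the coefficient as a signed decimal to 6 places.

+0.612372

triangle: 1!·2!·4!/8! = 48/40320
(j±m)!: 3!·0!·4!·1!·6!·0! = 103680
prefactor² = (2J+1)·Δ·N² = 864
  k=0: +1/(0!·1!·0!·4!·2!·0!) = 1/48
Σ = 1/48  ⇒  CG² = 864·1/48² = 3/8
CG = +√(3/8) = +0.612372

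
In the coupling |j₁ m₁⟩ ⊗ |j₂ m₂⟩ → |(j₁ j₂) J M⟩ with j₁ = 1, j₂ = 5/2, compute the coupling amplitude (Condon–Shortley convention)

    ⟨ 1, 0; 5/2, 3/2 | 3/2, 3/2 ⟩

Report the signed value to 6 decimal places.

−√(4/15) = -0.516398

triangle: 2!×0!×3!/6! = 12/720
(j±m)!: 1!×1!×4!×1!×3!×0! = 144
prefactor² = (2J+1)×Δ×N² = 48/5
  k=1: −1/(1!×1!×0!×3!×0!×0!) = -1/6
Σ = -1/6  ⇒  CG² = 48/5×(-1/6)² = 4/15
CG = −√(4/15) = -0.516398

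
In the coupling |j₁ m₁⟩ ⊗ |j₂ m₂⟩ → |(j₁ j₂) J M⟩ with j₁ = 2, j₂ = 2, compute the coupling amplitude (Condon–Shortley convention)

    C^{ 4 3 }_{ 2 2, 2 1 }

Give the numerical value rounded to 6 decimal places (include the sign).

+0.707107

triangle: 0!×4!×4!/9! = 576/362880
(j±m)!: 4!×0!×3!×1!×7!×1! = 725760
prefactor² = (2J+1)×Δ×N² = 10368
  k=0: +1/(0!×0!×0!×3!×4!×1!) = 1/144
Σ = 1/144  ⇒  CG² = 10368×1/144² = 1/2
CG = +√(1/2) = +0.707107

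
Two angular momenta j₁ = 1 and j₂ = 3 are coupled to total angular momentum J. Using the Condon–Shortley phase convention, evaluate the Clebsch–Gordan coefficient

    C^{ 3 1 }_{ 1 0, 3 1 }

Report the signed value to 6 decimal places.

−√(1/12) ≈ -0.288675

triangle: 1!*1!*5!/8! = 120/40320
(j±m)!: 1!*1!*4!*2!*4!*2! = 2304
prefactor² = (2J+1)*Δ*N² = 48
  k=0: +1/(0!*1!*1!*4!*0!*1!) = 1/24
  k=1: −1/(1!*0!*0!*3!*1!*2!) = -1/12
Σ = -1/24  ⇒  CG² = 48*(-1/24)² = 1/12
CG = −√(1/12) = -0.288675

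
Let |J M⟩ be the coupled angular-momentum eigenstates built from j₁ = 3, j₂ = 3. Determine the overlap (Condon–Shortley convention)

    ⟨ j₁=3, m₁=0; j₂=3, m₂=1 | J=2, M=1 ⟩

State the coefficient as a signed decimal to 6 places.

j₁+j₂−J=4  J+j₁−j₂=2  J−j₁+j₂=2  j₁+j₂+J+1=9
(j₁±m₁, j₂±m₂, J±M) = (3,3,4,2,3,1)
P² = 96/7
sum k=2..3:
  [2] +1/8 = 1/8
  [3] −1/12 = -1/12
S = 1/24
C² = P²·S² = 1/42 ; C = +0.154303

+√(1/42) ≈ +0.154303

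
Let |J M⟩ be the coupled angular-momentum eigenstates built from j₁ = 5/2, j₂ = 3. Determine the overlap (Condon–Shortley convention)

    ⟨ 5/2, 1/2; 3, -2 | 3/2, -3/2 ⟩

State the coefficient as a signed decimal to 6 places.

√[4·4!1!2!/8! · 3!2!1!5!0!3!] = √(288/7)
  +(−1)^1/∏(1,3,1,0,0,2)! = -1/12  (running -1/12)
⟨..|..⟩ = √(288/7)·(-1/12) = -0.534522

-0.534522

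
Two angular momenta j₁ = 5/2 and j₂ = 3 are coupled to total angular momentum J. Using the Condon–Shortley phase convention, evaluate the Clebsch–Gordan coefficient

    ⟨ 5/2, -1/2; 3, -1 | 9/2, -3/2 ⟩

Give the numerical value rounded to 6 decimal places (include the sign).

+0.147122  (= +√(5/231))

triangle: 1!*4!*5!/11! = 2880/39916800
(j±m)!: 2!*3!*2!*4!*3!*6! = 2488320
prefactor² = (2J+1)*Δ*N² = 138240/77
  k=0: +1/(0!*1!*3!*2!*1!*3!) = 1/72
  k=1: −1/(1!*0!*2!*1!*2!*4!) = -1/96
Σ = 1/288  ⇒  CG² = 138240/77*1/288² = 5/231
CG = +√(5/231) = +0.147122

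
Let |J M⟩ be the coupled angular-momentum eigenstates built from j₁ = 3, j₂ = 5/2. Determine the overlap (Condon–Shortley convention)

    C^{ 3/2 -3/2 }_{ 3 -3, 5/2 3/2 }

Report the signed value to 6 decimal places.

+√(3/14) = +0.462910

√[4·4!2!1!/8! · 0!6!4!1!0!3!] = √(3456/7)
  +(−1)^4/∏(4,0,2,0,0,1)! = 1/48  (running 1/48)
⟨..|..⟩ = √(3456/7)·(1/48) = +0.462910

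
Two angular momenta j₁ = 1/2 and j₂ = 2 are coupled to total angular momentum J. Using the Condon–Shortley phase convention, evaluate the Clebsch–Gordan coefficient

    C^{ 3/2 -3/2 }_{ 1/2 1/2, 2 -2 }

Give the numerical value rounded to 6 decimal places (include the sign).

triangle: 1!*0!*3!/5! = 6/120
(j±m)!: 1!*0!*0!*4!*0!*3! = 144
prefactor² = (2J+1)*Δ*N² = 144/5
  k=0: +1/(0!*1!*0!*0!*0!*3!) = 1/6
Σ = 1/6  ⇒  CG² = 144/5*1/6² = 4/5
CG = +√(4/5) = +0.894427

+√(4/5) ≈ +0.894427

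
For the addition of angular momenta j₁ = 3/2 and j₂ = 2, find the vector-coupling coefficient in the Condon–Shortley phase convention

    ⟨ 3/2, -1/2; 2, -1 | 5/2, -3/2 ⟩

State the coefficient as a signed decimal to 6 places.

+0.169031  (= +√(1/35))

triangle: 1!×2!×3!/7! = 12/5040
(j±m)!: 1!×2!×1!×3!×1!×4! = 288
prefactor² = (2J+1)×Δ×N² = 144/35
  k=0: +1/(0!×1!×2!×1!×0!×2!) = 1/4
  k=1: −1/(1!×0!×1!×0!×1!×3!) = -1/6
Σ = 1/12  ⇒  CG² = 144/35×1/12² = 1/35
CG = +√(1/35) = +0.169031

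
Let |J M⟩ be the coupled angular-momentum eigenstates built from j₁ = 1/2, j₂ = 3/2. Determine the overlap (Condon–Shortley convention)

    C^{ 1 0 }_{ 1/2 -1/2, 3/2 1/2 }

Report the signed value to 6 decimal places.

√[3·1!0!2!/4! · 0!1!2!1!1!1!] = √(1/2)
  +(−1)^1/∏(1,0,0,1,0,1)! = -1  (running -1)
⟨..|..⟩ = √(1/2)·(-1) = -0.707107

−√(1/2) = -0.707107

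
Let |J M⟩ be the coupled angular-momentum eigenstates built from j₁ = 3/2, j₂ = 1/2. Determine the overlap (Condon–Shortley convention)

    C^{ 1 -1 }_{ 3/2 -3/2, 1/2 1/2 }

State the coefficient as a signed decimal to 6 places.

√[3·1!2!0!/4! · 0!3!1!0!0!2!] = √(3)
  +(−1)^1/∏(1,0,2,0,0,0)! = -1/2  (running -1/2)
⟨..|..⟩ = √(3)·(-1/2) = -0.866025

-0.866025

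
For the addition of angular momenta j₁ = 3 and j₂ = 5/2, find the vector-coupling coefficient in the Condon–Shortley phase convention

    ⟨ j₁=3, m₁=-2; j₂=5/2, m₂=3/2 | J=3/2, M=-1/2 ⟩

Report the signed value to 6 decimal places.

√[4·4!2!1!/8! · 1!5!4!1!1!2!] = √(192/7)
  +(−1)^3/∏(3,1,2,1,0,0)! = -1/12  (running -1/12)
  +(−1)^4/∏(4,0,1,0,1,1)! = 1/24  (running -1/24)
⟨..|..⟩ = √(192/7)·(-1/24) = -0.218218

-0.218218  (= −√(1/21))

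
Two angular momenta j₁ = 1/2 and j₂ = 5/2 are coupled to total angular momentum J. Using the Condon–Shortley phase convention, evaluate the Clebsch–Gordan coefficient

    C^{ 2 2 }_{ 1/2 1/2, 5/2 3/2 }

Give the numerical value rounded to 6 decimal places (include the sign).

+√(1/6) ≈ +0.408248

√[5·1!0!4!/6! · 1!0!4!1!4!0!] = √(96)
  +(−1)^0/∏(0,1,0,4,0,0)! = 1/24  (running 1/24)
⟨..|..⟩ = √(96)·(1/24) = +0.408248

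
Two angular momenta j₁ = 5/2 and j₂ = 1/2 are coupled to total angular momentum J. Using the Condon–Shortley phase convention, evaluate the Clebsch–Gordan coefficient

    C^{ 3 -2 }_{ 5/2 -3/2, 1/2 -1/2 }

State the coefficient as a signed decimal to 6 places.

+0.912871  (= +√(5/6))

j₁+j₂−J=0  J+j₁−j₂=5  J−j₁+j₂=1  j₁+j₂+J+1=7
(j₁±m₁, j₂±m₂, J±M) = (1,4,0,1,1,5)
P² = 480
sum k=0..0:
  [0] +1/24 = 1/24
S = 1/24
C² = P²·S² = 5/6 ; C = +0.912871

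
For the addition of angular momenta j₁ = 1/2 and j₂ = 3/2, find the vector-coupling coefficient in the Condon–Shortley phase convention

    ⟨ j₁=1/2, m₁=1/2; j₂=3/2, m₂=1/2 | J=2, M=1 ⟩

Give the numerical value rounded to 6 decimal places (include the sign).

+√(3/4) ≈ +0.866025

triangle: 0!·1!·3!/5! = 6/120
(j±m)!: 1!·0!·2!·1!·3!·1! = 12
prefactor² = (2J+1)·Δ·N² = 3
  k=0: +1/(0!·0!·0!·2!·1!·1!) = 1/2
Σ = 1/2  ⇒  CG² = 3·1/2² = 3/4
CG = +√(3/4) = +0.866025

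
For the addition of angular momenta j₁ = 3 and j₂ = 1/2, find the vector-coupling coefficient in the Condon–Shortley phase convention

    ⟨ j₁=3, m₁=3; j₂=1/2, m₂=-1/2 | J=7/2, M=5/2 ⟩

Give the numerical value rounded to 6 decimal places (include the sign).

+√(1/7) ≈ +0.377964

j₁+j₂−J=0  J+j₁−j₂=6  J−j₁+j₂=1  j₁+j₂+J+1=8
(j₁±m₁, j₂±m₂, J±M) = (6,0,0,1,6,1)
P² = 518400/7
sum k=0..0:
  [0] +1/720 = 1/720
S = 1/720
C² = P²·S² = 1/7 ; C = +0.377964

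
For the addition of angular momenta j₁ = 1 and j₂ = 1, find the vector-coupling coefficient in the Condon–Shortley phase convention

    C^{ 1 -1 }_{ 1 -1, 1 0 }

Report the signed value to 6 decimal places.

-0.707107  (= −√(1/2))

√[3·1!1!1!/4! · 0!2!1!1!0!2!] = √(1/2)
  +(−1)^1/∏(1,0,1,0,0,1)! = -1  (running -1)
⟨..|..⟩ = √(1/2)·(-1) = -0.707107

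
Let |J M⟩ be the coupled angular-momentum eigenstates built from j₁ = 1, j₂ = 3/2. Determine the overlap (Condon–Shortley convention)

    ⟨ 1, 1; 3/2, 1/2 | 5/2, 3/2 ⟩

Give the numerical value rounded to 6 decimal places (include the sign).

+√(3/5) = +0.774597

j₁+j₂−J=0  J+j₁−j₂=2  J−j₁+j₂=3  j₁+j₂+J+1=6
(j₁±m₁, j₂±m₂, J±M) = (2,0,2,1,4,1)
P² = 48/5
sum k=0..0:
  [0] +1/4 = 1/4
S = 1/4
C² = P²·S² = 3/5 ; C = +0.774597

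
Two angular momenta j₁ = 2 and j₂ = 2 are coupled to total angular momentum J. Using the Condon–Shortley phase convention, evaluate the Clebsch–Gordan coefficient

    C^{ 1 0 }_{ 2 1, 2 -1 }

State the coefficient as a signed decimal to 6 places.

√[3·3!1!1!/6! · 3!1!1!3!1!1!] = √(9/10)
  +(−1)^0/∏(0,3,1,1,0,0)! = 1/6  (running 1/6)
  +(−1)^1/∏(1,2,0,0,1,1)! = -1/2  (running -1/3)
⟨..|..⟩ = √(9/10)·(-1/3) = -0.316228

−√(1/10) ≈ -0.316228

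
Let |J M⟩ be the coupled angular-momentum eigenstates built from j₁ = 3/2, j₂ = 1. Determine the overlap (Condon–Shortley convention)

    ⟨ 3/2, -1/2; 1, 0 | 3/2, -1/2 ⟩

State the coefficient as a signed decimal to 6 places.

-0.258199

√[4·1!2!1!/5! · 1!2!1!1!1!2!] = √(4/15)
  +(−1)^0/∏(0,1,2,1,0,0)! = 1/2  (running 1/2)
  +(−1)^1/∏(1,0,1,0,1,1)! = -1  (running -1/2)
⟨..|..⟩ = √(4/15)·(-1/2) = -0.258199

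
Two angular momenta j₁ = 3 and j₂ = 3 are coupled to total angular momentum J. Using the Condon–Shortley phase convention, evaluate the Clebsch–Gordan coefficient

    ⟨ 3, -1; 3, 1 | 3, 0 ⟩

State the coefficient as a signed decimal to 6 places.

+0.408248

√[7·3!3!3!/10! · 2!4!4!2!3!3!] = √(864/25)
  +(−1)^1/∏(1,2,3,3,0,0)! = -1/72  (running -1/72)
  +(−1)^2/∏(2,1,2,2,1,1)! = 1/8  (running 1/9)
  +(−1)^3/∏(3,0,1,1,2,2)! = -1/24  (running 5/72)
⟨..|..⟩ = √(864/25)·(5/72) = +0.408248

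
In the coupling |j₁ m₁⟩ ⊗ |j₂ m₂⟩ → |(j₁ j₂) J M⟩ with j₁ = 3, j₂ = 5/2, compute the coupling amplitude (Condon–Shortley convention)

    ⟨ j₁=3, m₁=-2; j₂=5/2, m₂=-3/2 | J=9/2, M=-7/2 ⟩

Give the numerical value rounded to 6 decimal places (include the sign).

-0.100504  (= −√(1/99))

√[10·1!5!4!/11! · 1!5!1!4!1!8!] = √(921600/11)
  +(−1)^0/∏(0,1,5,1,0,3)! = 1/720  (running 1/720)
  +(−1)^1/∏(1,0,4,0,1,4)! = -1/576  (running -1/2880)
⟨..|..⟩ = √(921600/11)·(-1/2880) = -0.100504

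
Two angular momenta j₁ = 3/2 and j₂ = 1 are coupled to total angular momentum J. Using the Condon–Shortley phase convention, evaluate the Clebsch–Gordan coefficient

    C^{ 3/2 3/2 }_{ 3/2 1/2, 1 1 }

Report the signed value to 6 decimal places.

triangle: 1!*2!*1!/5! = 2/120
(j±m)!: 2!*1!*2!*0!*3!*0! = 24
prefactor² = (2J+1)*Δ*N² = 8/5
  k=1: −1/(1!*0!*0!*1!*2!*0!) = -1/2
Σ = -1/2  ⇒  CG² = 8/5*(-1/2)² = 2/5
CG = −√(2/5) = -0.632456

−√(2/5) = -0.632456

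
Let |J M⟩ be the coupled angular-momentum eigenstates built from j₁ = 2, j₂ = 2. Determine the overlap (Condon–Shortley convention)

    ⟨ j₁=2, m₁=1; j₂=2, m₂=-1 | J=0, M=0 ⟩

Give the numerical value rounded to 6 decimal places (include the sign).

−√(1/5) ≈ -0.447214

√[1·4!0!0!/5! · 3!1!1!3!0!0!] = √(36/5)
  +(−1)^1/∏(1,3,0,0,0,0)! = -1/6  (running -1/6)
⟨..|..⟩ = √(36/5)·(-1/6) = -0.447214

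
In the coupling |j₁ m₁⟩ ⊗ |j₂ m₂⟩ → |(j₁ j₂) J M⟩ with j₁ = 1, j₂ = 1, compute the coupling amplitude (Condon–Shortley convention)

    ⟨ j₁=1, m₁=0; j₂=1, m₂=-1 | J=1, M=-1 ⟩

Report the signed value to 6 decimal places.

√[3·1!1!1!/4! · 1!1!0!2!0!2!] = √(1/2)
  +(−1)^0/∏(0,1,1,0,0,1)! = 1  (running 1)
⟨..|..⟩ = √(1/2)·(1) = +0.707107

+√(1/2) ≈ +0.707107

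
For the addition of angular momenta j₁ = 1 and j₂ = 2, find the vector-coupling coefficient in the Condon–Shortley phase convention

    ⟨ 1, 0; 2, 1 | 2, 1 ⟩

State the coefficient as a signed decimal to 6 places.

triangle: 1!·1!·3!/6! = 6/720
(j±m)!: 1!·1!·3!·1!·3!·1! = 36
prefactor² = (2J+1)·Δ·N² = 3/2
  k=0: +1/(0!·1!·1!·3!·0!·0!) = 1/6
  k=1: −1/(1!·0!·0!·2!·1!·1!) = -1/2
Σ = -1/3  ⇒  CG² = 3/2·(-1/3)² = 1/6
CG = −√(1/6) = -0.408248

-0.408248  (= −√(1/6))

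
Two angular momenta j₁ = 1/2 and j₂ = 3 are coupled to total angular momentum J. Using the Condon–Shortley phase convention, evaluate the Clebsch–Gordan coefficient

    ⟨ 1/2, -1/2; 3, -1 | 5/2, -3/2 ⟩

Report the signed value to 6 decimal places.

√[6·1!0!5!/7! · 0!1!2!4!1!4!] = √(1152/7)
  +(−1)^1/∏(1,0,0,1,0,4)! = -1/24  (running -1/24)
⟨..|..⟩ = √(1152/7)·(-1/24) = -0.534522

-0.534522  (= −√(2/7))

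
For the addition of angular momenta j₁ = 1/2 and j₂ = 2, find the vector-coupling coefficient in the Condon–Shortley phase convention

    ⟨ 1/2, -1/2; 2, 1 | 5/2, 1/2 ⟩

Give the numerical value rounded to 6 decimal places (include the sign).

triangle: 0!*1!*4!/6! = 24/720
(j±m)!: 0!*1!*3!*1!*3!*2! = 72
prefactor² = (2J+1)*Δ*N² = 72/5
  k=0: +1/(0!*0!*1!*3!*0!*1!) = 1/6
Σ = 1/6  ⇒  CG² = 72/5*1/6² = 2/5
CG = +√(2/5) = +0.632456

+√(2/5) = +0.632456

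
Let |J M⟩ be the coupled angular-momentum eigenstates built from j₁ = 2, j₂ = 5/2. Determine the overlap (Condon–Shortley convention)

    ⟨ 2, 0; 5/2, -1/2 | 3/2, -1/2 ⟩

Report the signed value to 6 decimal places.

√[4·3!1!2!/7! · 2!2!2!3!1!2!] = √(32/35)
  +(−1)^1/∏(1,2,1,1,0,1)! = -1/2  (running -1/2)
  +(−1)^2/∏(2,1,0,0,1,2)! = 1/4  (running -1/4)
⟨..|..⟩ = √(32/35)·(-1/4) = -0.239046

-0.239046  (= −√(2/35))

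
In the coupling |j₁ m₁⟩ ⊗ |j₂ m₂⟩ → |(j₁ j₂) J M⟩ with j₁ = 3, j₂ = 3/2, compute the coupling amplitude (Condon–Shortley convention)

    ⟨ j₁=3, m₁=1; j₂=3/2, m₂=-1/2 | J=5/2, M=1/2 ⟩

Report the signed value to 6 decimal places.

j₁+j₂−J=2  J+j₁−j₂=4  J−j₁+j₂=1  j₁+j₂+J+1=8
(j₁±m₁, j₂±m₂, J±M) = (4,2,1,2,3,2)
P² = 288/35
sum k=0..1:
  [0] +1/8 = 1/8
  [1] −1/6 = -1/6
S = -1/24
C² = P²·S² = 1/70 ; C = -0.119523

−√(1/70) = -0.119523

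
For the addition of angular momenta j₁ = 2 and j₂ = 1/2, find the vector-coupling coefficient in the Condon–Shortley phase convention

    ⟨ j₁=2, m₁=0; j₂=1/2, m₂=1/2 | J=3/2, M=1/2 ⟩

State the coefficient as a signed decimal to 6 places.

triangle: 1!·3!·0!/5! = 6/120
(j±m)!: 2!·2!·1!·0!·2!·1! = 8
prefactor² = (2J+1)·Δ·N² = 8/5
  k=1: −1/(1!·0!·1!·0!·2!·0!) = -1/2
Σ = -1/2  ⇒  CG² = 8/5·(-1/2)² = 2/5
CG = −√(2/5) = -0.632456

−√(2/5) ≈ -0.632456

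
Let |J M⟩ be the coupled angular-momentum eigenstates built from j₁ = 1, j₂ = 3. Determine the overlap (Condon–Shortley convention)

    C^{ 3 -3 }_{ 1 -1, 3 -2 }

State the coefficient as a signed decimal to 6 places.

j₁+j₂−J=1  J+j₁−j₂=1  J−j₁+j₂=5  j₁+j₂+J+1=8
(j₁±m₁, j₂±m₂, J±M) = (0,2,1,5,0,6)
P² = 3600
sum k=1..1:
  [1] −1/120 = -1/120
S = -1/120
C² = P²·S² = 1/4 ; C = -0.500000

-0.500000  (= −√(1/4))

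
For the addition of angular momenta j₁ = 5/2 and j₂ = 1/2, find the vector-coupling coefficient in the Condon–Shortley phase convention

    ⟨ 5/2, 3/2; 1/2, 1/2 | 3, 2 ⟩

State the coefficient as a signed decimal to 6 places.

+√(5/6) ≈ +0.912871

triangle: 0!*5!*1!/7! = 120/5040
(j±m)!: 4!*1!*1!*0!*5!*1! = 2880
prefactor² = (2J+1)*Δ*N² = 480
  k=0: +1/(0!*0!*1!*1!*4!*0!) = 1/24
Σ = 1/24  ⇒  CG² = 480*1/24² = 5/6
CG = +√(5/6) = +0.912871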